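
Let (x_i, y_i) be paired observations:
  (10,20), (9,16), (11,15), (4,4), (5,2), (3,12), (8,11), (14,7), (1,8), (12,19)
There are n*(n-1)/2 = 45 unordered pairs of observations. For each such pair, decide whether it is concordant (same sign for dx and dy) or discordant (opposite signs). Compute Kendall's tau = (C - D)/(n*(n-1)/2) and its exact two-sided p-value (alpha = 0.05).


Step 1: Enumerate the 45 unordered pairs (i,j) with i<j and classify each by sign(x_j-x_i) * sign(y_j-y_i).
  (1,2):dx=-1,dy=-4->C; (1,3):dx=+1,dy=-5->D; (1,4):dx=-6,dy=-16->C; (1,5):dx=-5,dy=-18->C
  (1,6):dx=-7,dy=-8->C; (1,7):dx=-2,dy=-9->C; (1,8):dx=+4,dy=-13->D; (1,9):dx=-9,dy=-12->C
  (1,10):dx=+2,dy=-1->D; (2,3):dx=+2,dy=-1->D; (2,4):dx=-5,dy=-12->C; (2,5):dx=-4,dy=-14->C
  (2,6):dx=-6,dy=-4->C; (2,7):dx=-1,dy=-5->C; (2,8):dx=+5,dy=-9->D; (2,9):dx=-8,dy=-8->C
  (2,10):dx=+3,dy=+3->C; (3,4):dx=-7,dy=-11->C; (3,5):dx=-6,dy=-13->C; (3,6):dx=-8,dy=-3->C
  (3,7):dx=-3,dy=-4->C; (3,8):dx=+3,dy=-8->D; (3,9):dx=-10,dy=-7->C; (3,10):dx=+1,dy=+4->C
  (4,5):dx=+1,dy=-2->D; (4,6):dx=-1,dy=+8->D; (4,7):dx=+4,dy=+7->C; (4,8):dx=+10,dy=+3->C
  (4,9):dx=-3,dy=+4->D; (4,10):dx=+8,dy=+15->C; (5,6):dx=-2,dy=+10->D; (5,7):dx=+3,dy=+9->C
  (5,8):dx=+9,dy=+5->C; (5,9):dx=-4,dy=+6->D; (5,10):dx=+7,dy=+17->C; (6,7):dx=+5,dy=-1->D
  (6,8):dx=+11,dy=-5->D; (6,9):dx=-2,dy=-4->C; (6,10):dx=+9,dy=+7->C; (7,8):dx=+6,dy=-4->D
  (7,9):dx=-7,dy=-3->C; (7,10):dx=+4,dy=+8->C; (8,9):dx=-13,dy=+1->D; (8,10):dx=-2,dy=+12->D
  (9,10):dx=+11,dy=+11->C
Step 2: C = 29, D = 16, total pairs = 45.
Step 3: tau = (C - D)/(n(n-1)/2) = (29 - 16)/45 = 0.288889.
Step 4: Exact two-sided p-value (enumerate n! = 3628800 permutations of y under H0): p = 0.291248.
Step 5: alpha = 0.05. fail to reject H0.

tau_b = 0.2889 (C=29, D=16), p = 0.291248, fail to reject H0.


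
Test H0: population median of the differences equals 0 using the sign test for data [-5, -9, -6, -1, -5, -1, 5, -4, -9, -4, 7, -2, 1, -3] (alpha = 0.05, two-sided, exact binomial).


Step 1: Discard zero differences. Original n = 14; n_eff = number of nonzero differences = 14.
Nonzero differences (with sign): -5, -9, -6, -1, -5, -1, +5, -4, -9, -4, +7, -2, +1, -3
Step 2: Count signs: positive = 3, negative = 11.
Step 3: Under H0: P(positive) = 0.5, so the number of positives S ~ Bin(14, 0.5).
Step 4: Two-sided exact p-value = sum of Bin(14,0.5) probabilities at or below the observed probability = 0.057373.
Step 5: alpha = 0.05. fail to reject H0.

n_eff = 14, pos = 3, neg = 11, p = 0.057373, fail to reject H0.


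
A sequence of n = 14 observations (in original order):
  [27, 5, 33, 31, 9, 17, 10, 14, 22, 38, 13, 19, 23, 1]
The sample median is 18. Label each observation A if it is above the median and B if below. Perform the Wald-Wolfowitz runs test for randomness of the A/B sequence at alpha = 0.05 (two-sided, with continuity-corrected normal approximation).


Step 1: Compute median = 18; label A = above, B = below.
Labels in order: ABAABBBBAABAAB  (n_A = 7, n_B = 7)
Step 2: Count runs R = 8.
Step 3: Under H0 (random ordering), E[R] = 2*n_A*n_B/(n_A+n_B) + 1 = 2*7*7/14 + 1 = 8.0000.
        Var[R] = 2*n_A*n_B*(2*n_A*n_B - n_A - n_B) / ((n_A+n_B)^2 * (n_A+n_B-1)) = 8232/2548 = 3.2308.
        SD[R] = 1.7974.
Step 4: R = E[R], so z = 0 with no continuity correction.
Step 5: Two-sided p-value via normal approximation = 2*(1 - Phi(|z|)) = 1.000000.
Step 6: alpha = 0.05. fail to reject H0.

R = 8, z = 0.0000, p = 1.000000, fail to reject H0.


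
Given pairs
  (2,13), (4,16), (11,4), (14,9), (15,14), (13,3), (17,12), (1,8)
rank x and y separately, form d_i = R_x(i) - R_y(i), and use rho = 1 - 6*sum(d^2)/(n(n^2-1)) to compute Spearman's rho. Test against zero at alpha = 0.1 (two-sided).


Step 1: Rank x and y separately (midranks; no ties here).
rank(x): 2->2, 4->3, 11->4, 14->6, 15->7, 13->5, 17->8, 1->1
rank(y): 13->6, 16->8, 4->2, 9->4, 14->7, 3->1, 12->5, 8->3
Step 2: d_i = R_x(i) - R_y(i); compute d_i^2.
  (2-6)^2=16, (3-8)^2=25, (4-2)^2=4, (6-4)^2=4, (7-7)^2=0, (5-1)^2=16, (8-5)^2=9, (1-3)^2=4
sum(d^2) = 78.
Step 3: rho = 1 - 6*78 / (8*(8^2 - 1)) = 1 - 468/504 = 0.071429.
Step 4: Under H0, t = rho * sqrt((n-2)/(1-rho^2)) = 0.1754 ~ t(6).
Step 5: Two-sided p-value from the t-distribution with 6 df = 0.866526.
Step 6: alpha = 0.1. fail to reject H0.

rho = 0.0714, p = 0.866526, fail to reject H0 at alpha = 0.1.


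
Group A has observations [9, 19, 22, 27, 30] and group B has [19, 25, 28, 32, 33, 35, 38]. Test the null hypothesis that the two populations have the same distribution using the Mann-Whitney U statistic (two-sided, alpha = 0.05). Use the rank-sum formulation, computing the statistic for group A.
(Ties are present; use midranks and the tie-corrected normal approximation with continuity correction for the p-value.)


Step 1: Combine and sort all 12 observations; assign midranks.
sorted (value, group): (9,X), (19,X), (19,Y), (22,X), (25,Y), (27,X), (28,Y), (30,X), (32,Y), (33,Y), (35,Y), (38,Y)
ranks: 9->1, 19->2.5, 19->2.5, 22->4, 25->5, 27->6, 28->7, 30->8, 32->9, 33->10, 35->11, 38->12
Step 2: Rank sum for X: R1 = 1 + 2.5 + 4 + 6 + 8 = 21.5.
Step 3: U_X = R1 - n1(n1+1)/2 = 21.5 - 5*6/2 = 21.5 - 15 = 6.5.
       U_Y = n1*n2 - U_X = 35 - 6.5 = 28.5.
Step 4: Ties are present, so use the tie-corrected normal approximation (with continuity correction) for the p-value.
Step 5: p-value = 0.087602; compare to alpha = 0.05. fail to reject H0.

U_X = 6.5, p = 0.087602, fail to reject H0 at alpha = 0.05.


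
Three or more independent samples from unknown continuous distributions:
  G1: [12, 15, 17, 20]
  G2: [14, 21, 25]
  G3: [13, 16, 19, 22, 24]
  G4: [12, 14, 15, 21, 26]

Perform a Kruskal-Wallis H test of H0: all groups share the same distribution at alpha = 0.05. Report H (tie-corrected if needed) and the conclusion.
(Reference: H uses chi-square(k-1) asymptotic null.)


Step 1: Combine all N = 17 observations and assign midranks.
sorted (value, group, rank): (12,G1,1.5), (12,G4,1.5), (13,G3,3), (14,G2,4.5), (14,G4,4.5), (15,G1,6.5), (15,G4,6.5), (16,G3,8), (17,G1,9), (19,G3,10), (20,G1,11), (21,G2,12.5), (21,G4,12.5), (22,G3,14), (24,G3,15), (25,G2,16), (26,G4,17)
Step 2: Sum ranks within each group.
R_1 = 28 (n_1 = 4)
R_2 = 33 (n_2 = 3)
R_3 = 50 (n_3 = 5)
R_4 = 42 (n_4 = 5)
Step 3: H = 12/(N(N+1)) * sum(R_i^2/n_i) - 3(N+1)
     = 12/(17*18) * (28^2/4 + 33^2/3 + 50^2/5 + 42^2/5) - 3*18
     = 0.039216 * 1411.8 - 54
     = 1.364706.
Step 4: Ties present; correction factor C = 1 - 24/(17^3 - 17) = 0.995098. Corrected H = 1.364706 / 0.995098 = 1.371429.
Step 5: Under H0, H ~ chi^2(3); p-value = 0.712245.
Step 6: alpha = 0.05. fail to reject H0.

H = 1.3714, df = 3, p = 0.712245, fail to reject H0.


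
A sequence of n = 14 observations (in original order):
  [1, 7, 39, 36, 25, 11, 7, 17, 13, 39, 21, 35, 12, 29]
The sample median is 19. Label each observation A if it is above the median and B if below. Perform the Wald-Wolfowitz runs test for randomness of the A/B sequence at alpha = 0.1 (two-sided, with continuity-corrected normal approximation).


Step 1: Compute median = 19; label A = above, B = below.
Labels in order: BBAAABBBBAAABA  (n_A = 7, n_B = 7)
Step 2: Count runs R = 6.
Step 3: Under H0 (random ordering), E[R] = 2*n_A*n_B/(n_A+n_B) + 1 = 2*7*7/14 + 1 = 8.0000.
        Var[R] = 2*n_A*n_B*(2*n_A*n_B - n_A - n_B) / ((n_A+n_B)^2 * (n_A+n_B-1)) = 8232/2548 = 3.2308.
        SD[R] = 1.7974.
Step 4: Continuity-corrected z = (R + 0.5 - E[R]) / SD[R] = (6 + 0.5 - 8.0000) / 1.7974 = -0.8345.
Step 5: Two-sided p-value via normal approximation = 2*(1 - Phi(|z|)) = 0.403986.
Step 6: alpha = 0.1. fail to reject H0.

R = 6, z = -0.8345, p = 0.403986, fail to reject H0.


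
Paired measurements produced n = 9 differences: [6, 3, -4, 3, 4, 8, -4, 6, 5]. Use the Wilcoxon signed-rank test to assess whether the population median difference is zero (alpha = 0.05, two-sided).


Step 1: Drop any zero differences (none here) and take |d_i|.
|d| = [6, 3, 4, 3, 4, 8, 4, 6, 5]
Step 2: Midrank |d_i| (ties get averaged ranks).
ranks: |6|->7.5, |3|->1.5, |4|->4, |3|->1.5, |4|->4, |8|->9, |4|->4, |6|->7.5, |5|->6
Step 3: Attach original signs; sum ranks with positive sign and with negative sign.
W+ = 7.5 + 1.5 + 1.5 + 4 + 9 + 7.5 + 6 = 37
W- = 4 + 4 = 8
(Check: W+ + W- = 45 should equal n(n+1)/2 = 45.)
Step 4: Test statistic W = min(W+, W-) = 8.
Step 5: Ties in |d|, so use the tie-corrected normal approximation.
        E[W] = n(n+1)/4 = 9*10/4 = 22.5.
        Tie groups: |d|=3 (t=2), |d|=4 (t=3), |d|=6 (t=2); sum(t^3 - t) = 36.
        Var[W] = n(n+1)(2n+1)/24 - sum(t^3-t)/48 = 1710/24 - 36/48 = 70.5.
        z = (W - E[W]) / sqrt(Var[W]) = (8 - 22.5) / 8.3964 = -1.7269.
        Two-sided p = 2*Phi(z) = 0.084181.
Step 6: alpha = 0.05. fail to reject H0.

W+ = 37, W- = 8, W = min = 8, p = 0.084181, fail to reject H0.


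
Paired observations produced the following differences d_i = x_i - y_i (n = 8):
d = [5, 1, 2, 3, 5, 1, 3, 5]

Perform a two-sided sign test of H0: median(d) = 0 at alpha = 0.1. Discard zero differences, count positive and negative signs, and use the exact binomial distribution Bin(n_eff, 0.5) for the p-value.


Step 1: Discard zero differences. Original n = 8; n_eff = number of nonzero differences = 8.
Nonzero differences (with sign): +5, +1, +2, +3, +5, +1, +3, +5
Step 2: Count signs: positive = 8, negative = 0.
Step 3: Under H0: P(positive) = 0.5, so the number of positives S ~ Bin(8, 0.5).
Step 4: Two-sided exact p-value = sum of Bin(8,0.5) probabilities at or below the observed probability = 0.007812.
Step 5: alpha = 0.1. reject H0.

n_eff = 8, pos = 8, neg = 0, p = 0.007812, reject H0.


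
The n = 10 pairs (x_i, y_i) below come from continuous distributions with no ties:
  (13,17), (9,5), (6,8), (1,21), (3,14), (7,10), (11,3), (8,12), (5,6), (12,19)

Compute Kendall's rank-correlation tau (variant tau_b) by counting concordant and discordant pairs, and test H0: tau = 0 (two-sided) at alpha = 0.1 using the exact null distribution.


Step 1: Enumerate the 45 unordered pairs (i,j) with i<j and classify each by sign(x_j-x_i) * sign(y_j-y_i).
  (1,2):dx=-4,dy=-12->C; (1,3):dx=-7,dy=-9->C; (1,4):dx=-12,dy=+4->D; (1,5):dx=-10,dy=-3->C
  (1,6):dx=-6,dy=-7->C; (1,7):dx=-2,dy=-14->C; (1,8):dx=-5,dy=-5->C; (1,9):dx=-8,dy=-11->C
  (1,10):dx=-1,dy=+2->D; (2,3):dx=-3,dy=+3->D; (2,4):dx=-8,dy=+16->D; (2,5):dx=-6,dy=+9->D
  (2,6):dx=-2,dy=+5->D; (2,7):dx=+2,dy=-2->D; (2,8):dx=-1,dy=+7->D; (2,9):dx=-4,dy=+1->D
  (2,10):dx=+3,dy=+14->C; (3,4):dx=-5,dy=+13->D; (3,5):dx=-3,dy=+6->D; (3,6):dx=+1,dy=+2->C
  (3,7):dx=+5,dy=-5->D; (3,8):dx=+2,dy=+4->C; (3,9):dx=-1,dy=-2->C; (3,10):dx=+6,dy=+11->C
  (4,5):dx=+2,dy=-7->D; (4,6):dx=+6,dy=-11->D; (4,7):dx=+10,dy=-18->D; (4,8):dx=+7,dy=-9->D
  (4,9):dx=+4,dy=-15->D; (4,10):dx=+11,dy=-2->D; (5,6):dx=+4,dy=-4->D; (5,7):dx=+8,dy=-11->D
  (5,8):dx=+5,dy=-2->D; (5,9):dx=+2,dy=-8->D; (5,10):dx=+9,dy=+5->C; (6,7):dx=+4,dy=-7->D
  (6,8):dx=+1,dy=+2->C; (6,9):dx=-2,dy=-4->C; (6,10):dx=+5,dy=+9->C; (7,8):dx=-3,dy=+9->D
  (7,9):dx=-6,dy=+3->D; (7,10):dx=+1,dy=+16->C; (8,9):dx=-3,dy=-6->C; (8,10):dx=+4,dy=+7->C
  (9,10):dx=+7,dy=+13->C
Step 2: C = 20, D = 25, total pairs = 45.
Step 3: tau = (C - D)/(n(n-1)/2) = (20 - 25)/45 = -0.111111.
Step 4: Exact two-sided p-value (enumerate n! = 3628800 permutations of y under H0): p = 0.727490.
Step 5: alpha = 0.1. fail to reject H0.

tau_b = -0.1111 (C=20, D=25), p = 0.727490, fail to reject H0.


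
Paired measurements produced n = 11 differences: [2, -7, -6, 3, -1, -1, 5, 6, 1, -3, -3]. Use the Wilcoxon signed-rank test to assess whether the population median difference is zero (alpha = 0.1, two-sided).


Step 1: Drop any zero differences (none here) and take |d_i|.
|d| = [2, 7, 6, 3, 1, 1, 5, 6, 1, 3, 3]
Step 2: Midrank |d_i| (ties get averaged ranks).
ranks: |2|->4, |7|->11, |6|->9.5, |3|->6, |1|->2, |1|->2, |5|->8, |6|->9.5, |1|->2, |3|->6, |3|->6
Step 3: Attach original signs; sum ranks with positive sign and with negative sign.
W+ = 4 + 6 + 8 + 9.5 + 2 = 29.5
W- = 11 + 9.5 + 2 + 2 + 6 + 6 = 36.5
(Check: W+ + W- = 66 should equal n(n+1)/2 = 66.)
Step 4: Test statistic W = min(W+, W-) = 29.5.
Step 5: Ties in |d|, so use the tie-corrected normal approximation.
        E[W] = n(n+1)/4 = 11*12/4 = 33.
        Tie groups: |d|=1 (t=3), |d|=3 (t=3), |d|=6 (t=2); sum(t^3 - t) = 54.
        Var[W] = n(n+1)(2n+1)/24 - sum(t^3-t)/48 = 3036/24 - 54/48 = 125.375.
        z = (W - E[W]) / sqrt(Var[W]) = (29.5 - 33) / 11.1971 = -0.3126.
        Two-sided p = 2*Phi(z) = 0.754599.
Step 6: alpha = 0.1. fail to reject H0.

W+ = 29.5, W- = 36.5, W = min = 29.5, p = 0.754599, fail to reject H0.


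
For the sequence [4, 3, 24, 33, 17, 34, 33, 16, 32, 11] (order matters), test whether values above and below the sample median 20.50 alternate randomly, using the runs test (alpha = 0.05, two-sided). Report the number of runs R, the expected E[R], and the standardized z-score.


Step 1: Compute median = 20.50; label A = above, B = below.
Labels in order: BBAABAABAB  (n_A = 5, n_B = 5)
Step 2: Count runs R = 7.
Step 3: Under H0 (random ordering), E[R] = 2*n_A*n_B/(n_A+n_B) + 1 = 2*5*5/10 + 1 = 6.0000.
        Var[R] = 2*n_A*n_B*(2*n_A*n_B - n_A - n_B) / ((n_A+n_B)^2 * (n_A+n_B-1)) = 2000/900 = 2.2222.
        SD[R] = 1.4907.
Step 4: Continuity-corrected z = (R - 0.5 - E[R]) / SD[R] = (7 - 0.5 - 6.0000) / 1.4907 = 0.3354.
Step 5: Two-sided p-value via normal approximation = 2*(1 - Phi(|z|)) = 0.737316.
Step 6: alpha = 0.05. fail to reject H0.

R = 7, z = 0.3354, p = 0.737316, fail to reject H0.


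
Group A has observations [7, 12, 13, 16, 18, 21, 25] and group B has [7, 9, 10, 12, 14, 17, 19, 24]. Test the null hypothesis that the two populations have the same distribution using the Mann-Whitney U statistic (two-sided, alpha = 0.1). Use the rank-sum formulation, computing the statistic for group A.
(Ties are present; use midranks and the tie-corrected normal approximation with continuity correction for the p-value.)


Step 1: Combine and sort all 15 observations; assign midranks.
sorted (value, group): (7,X), (7,Y), (9,Y), (10,Y), (12,X), (12,Y), (13,X), (14,Y), (16,X), (17,Y), (18,X), (19,Y), (21,X), (24,Y), (25,X)
ranks: 7->1.5, 7->1.5, 9->3, 10->4, 12->5.5, 12->5.5, 13->7, 14->8, 16->9, 17->10, 18->11, 19->12, 21->13, 24->14, 25->15
Step 2: Rank sum for X: R1 = 1.5 + 5.5 + 7 + 9 + 11 + 13 + 15 = 62.
Step 3: U_X = R1 - n1(n1+1)/2 = 62 - 7*8/2 = 62 - 28 = 34.
       U_Y = n1*n2 - U_X = 56 - 34 = 22.
Step 4: Ties are present, so use the tie-corrected normal approximation (with continuity correction) for the p-value.
Step 5: p-value = 0.523707; compare to alpha = 0.1. fail to reject H0.

U_X = 34, p = 0.523707, fail to reject H0 at alpha = 0.1.


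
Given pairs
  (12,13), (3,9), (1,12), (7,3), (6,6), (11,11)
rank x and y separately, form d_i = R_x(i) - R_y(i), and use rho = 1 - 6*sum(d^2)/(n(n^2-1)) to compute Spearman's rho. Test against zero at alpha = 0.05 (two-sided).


Step 1: Rank x and y separately (midranks; no ties here).
rank(x): 12->6, 3->2, 1->1, 7->4, 6->3, 11->5
rank(y): 13->6, 9->3, 12->5, 3->1, 6->2, 11->4
Step 2: d_i = R_x(i) - R_y(i); compute d_i^2.
  (6-6)^2=0, (2-3)^2=1, (1-5)^2=16, (4-1)^2=9, (3-2)^2=1, (5-4)^2=1
sum(d^2) = 28.
Step 3: rho = 1 - 6*28 / (6*(6^2 - 1)) = 1 - 168/210 = 0.200000.
Step 4: Under H0, t = rho * sqrt((n-2)/(1-rho^2)) = 0.4082 ~ t(4).
Step 5: Two-sided p-value from the t-distribution with 4 df = 0.704000.
Step 6: alpha = 0.05. fail to reject H0.

rho = 0.2000, p = 0.704000, fail to reject H0 at alpha = 0.05.


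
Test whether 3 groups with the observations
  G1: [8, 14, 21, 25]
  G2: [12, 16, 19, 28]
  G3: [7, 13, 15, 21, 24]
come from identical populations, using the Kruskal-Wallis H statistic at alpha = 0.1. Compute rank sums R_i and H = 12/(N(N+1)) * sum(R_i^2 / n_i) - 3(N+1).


Step 1: Combine all N = 13 observations and assign midranks.
sorted (value, group, rank): (7,G3,1), (8,G1,2), (12,G2,3), (13,G3,4), (14,G1,5), (15,G3,6), (16,G2,7), (19,G2,8), (21,G1,9.5), (21,G3,9.5), (24,G3,11), (25,G1,12), (28,G2,13)
Step 2: Sum ranks within each group.
R_1 = 28.5 (n_1 = 4)
R_2 = 31 (n_2 = 4)
R_3 = 31.5 (n_3 = 5)
Step 3: H = 12/(N(N+1)) * sum(R_i^2/n_i) - 3(N+1)
     = 12/(13*14) * (28.5^2/4 + 31^2/4 + 31.5^2/5) - 3*14
     = 0.065934 * 641.763 - 42
     = 0.314011.
Step 4: Ties present; correction factor C = 1 - 6/(13^3 - 13) = 0.997253. Corrected H = 0.314011 / 0.997253 = 0.314876.
Step 5: Under H0, H ~ chi^2(2); p-value = 0.854330.
Step 6: alpha = 0.1. fail to reject H0.

H = 0.3149, df = 2, p = 0.854330, fail to reject H0.


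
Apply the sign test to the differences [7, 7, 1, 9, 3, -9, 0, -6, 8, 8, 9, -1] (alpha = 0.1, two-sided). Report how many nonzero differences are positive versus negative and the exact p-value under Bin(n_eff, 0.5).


Step 1: Discard zero differences. Original n = 12; n_eff = number of nonzero differences = 11.
Nonzero differences (with sign): +7, +7, +1, +9, +3, -9, -6, +8, +8, +9, -1
Step 2: Count signs: positive = 8, negative = 3.
Step 3: Under H0: P(positive) = 0.5, so the number of positives S ~ Bin(11, 0.5).
Step 4: Two-sided exact p-value = sum of Bin(11,0.5) probabilities at or below the observed probability = 0.226562.
Step 5: alpha = 0.1. fail to reject H0.

n_eff = 11, pos = 8, neg = 3, p = 0.226562, fail to reject H0.


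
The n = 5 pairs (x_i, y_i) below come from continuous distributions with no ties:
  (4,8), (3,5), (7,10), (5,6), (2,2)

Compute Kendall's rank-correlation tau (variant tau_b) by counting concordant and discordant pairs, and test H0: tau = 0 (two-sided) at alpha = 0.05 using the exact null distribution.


Step 1: Enumerate the 10 unordered pairs (i,j) with i<j and classify each by sign(x_j-x_i) * sign(y_j-y_i).
  (1,2):dx=-1,dy=-3->C; (1,3):dx=+3,dy=+2->C; (1,4):dx=+1,dy=-2->D; (1,5):dx=-2,dy=-6->C
  (2,3):dx=+4,dy=+5->C; (2,4):dx=+2,dy=+1->C; (2,5):dx=-1,dy=-3->C; (3,4):dx=-2,dy=-4->C
  (3,5):dx=-5,dy=-8->C; (4,5):dx=-3,dy=-4->C
Step 2: C = 9, D = 1, total pairs = 10.
Step 3: tau = (C - D)/(n(n-1)/2) = (9 - 1)/10 = 0.800000.
Step 4: Exact two-sided p-value (enumerate n! = 120 permutations of y under H0): p = 0.083333.
Step 5: alpha = 0.05. fail to reject H0.

tau_b = 0.8000 (C=9, D=1), p = 0.083333, fail to reject H0.


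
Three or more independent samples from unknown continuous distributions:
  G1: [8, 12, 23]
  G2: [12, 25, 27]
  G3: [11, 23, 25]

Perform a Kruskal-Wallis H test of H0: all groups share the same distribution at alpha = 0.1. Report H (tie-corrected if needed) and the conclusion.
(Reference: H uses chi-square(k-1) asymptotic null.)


Step 1: Combine all N = 9 observations and assign midranks.
sorted (value, group, rank): (8,G1,1), (11,G3,2), (12,G1,3.5), (12,G2,3.5), (23,G1,5.5), (23,G3,5.5), (25,G2,7.5), (25,G3,7.5), (27,G2,9)
Step 2: Sum ranks within each group.
R_1 = 10 (n_1 = 3)
R_2 = 20 (n_2 = 3)
R_3 = 15 (n_3 = 3)
Step 3: H = 12/(N(N+1)) * sum(R_i^2/n_i) - 3(N+1)
     = 12/(9*10) * (10^2/3 + 20^2/3 + 15^2/3) - 3*10
     = 0.133333 * 241.667 - 30
     = 2.222222.
Step 4: Ties present; correction factor C = 1 - 18/(9^3 - 9) = 0.975000. Corrected H = 2.222222 / 0.975000 = 2.279202.
Step 5: Under H0, H ~ chi^2(2); p-value = 0.319947.
Step 6: alpha = 0.1. fail to reject H0.

H = 2.2792, df = 2, p = 0.319947, fail to reject H0.


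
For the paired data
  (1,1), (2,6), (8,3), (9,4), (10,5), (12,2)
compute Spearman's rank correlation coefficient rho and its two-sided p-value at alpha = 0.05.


Step 1: Rank x and y separately (midranks; no ties here).
rank(x): 1->1, 2->2, 8->3, 9->4, 10->5, 12->6
rank(y): 1->1, 6->6, 3->3, 4->4, 5->5, 2->2
Step 2: d_i = R_x(i) - R_y(i); compute d_i^2.
  (1-1)^2=0, (2-6)^2=16, (3-3)^2=0, (4-4)^2=0, (5-5)^2=0, (6-2)^2=16
sum(d^2) = 32.
Step 3: rho = 1 - 6*32 / (6*(6^2 - 1)) = 1 - 192/210 = 0.085714.
Step 4: Under H0, t = rho * sqrt((n-2)/(1-rho^2)) = 0.1721 ~ t(4).
Step 5: Two-sided p-value from the t-distribution with 4 df = 0.871743.
Step 6: alpha = 0.05. fail to reject H0.

rho = 0.0857, p = 0.871743, fail to reject H0 at alpha = 0.05.


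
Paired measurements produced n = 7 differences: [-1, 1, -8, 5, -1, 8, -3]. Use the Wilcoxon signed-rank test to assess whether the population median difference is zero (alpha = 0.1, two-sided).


Step 1: Drop any zero differences (none here) and take |d_i|.
|d| = [1, 1, 8, 5, 1, 8, 3]
Step 2: Midrank |d_i| (ties get averaged ranks).
ranks: |1|->2, |1|->2, |8|->6.5, |5|->5, |1|->2, |8|->6.5, |3|->4
Step 3: Attach original signs; sum ranks with positive sign and with negative sign.
W+ = 2 + 5 + 6.5 = 13.5
W- = 2 + 6.5 + 2 + 4 = 14.5
(Check: W+ + W- = 28 should equal n(n+1)/2 = 28.)
Step 4: Test statistic W = min(W+, W-) = 13.5.
Step 5: Ties in |d|, so use the tie-corrected normal approximation.
        E[W] = n(n+1)/4 = 7*8/4 = 14.
        Tie groups: |d|=1 (t=3), |d|=8 (t=2); sum(t^3 - t) = 30.
        Var[W] = n(n+1)(2n+1)/24 - sum(t^3-t)/48 = 840/24 - 30/48 = 34.375.
        z = (W - E[W]) / sqrt(Var[W]) = (13.5 - 14) / 5.8630 = -0.0853.
        Two-sided p = 2*Phi(z) = 0.932039.
Step 6: alpha = 0.1. fail to reject H0.

W+ = 13.5, W- = 14.5, W = min = 13.5, p = 0.932039, fail to reject H0.


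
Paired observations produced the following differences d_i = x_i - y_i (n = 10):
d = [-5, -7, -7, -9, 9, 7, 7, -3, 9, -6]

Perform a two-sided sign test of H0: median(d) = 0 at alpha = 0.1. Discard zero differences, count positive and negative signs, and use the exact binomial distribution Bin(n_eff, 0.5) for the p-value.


Step 1: Discard zero differences. Original n = 10; n_eff = number of nonzero differences = 10.
Nonzero differences (with sign): -5, -7, -7, -9, +9, +7, +7, -3, +9, -6
Step 2: Count signs: positive = 4, negative = 6.
Step 3: Under H0: P(positive) = 0.5, so the number of positives S ~ Bin(10, 0.5).
Step 4: Two-sided exact p-value = sum of Bin(10,0.5) probabilities at or below the observed probability = 0.753906.
Step 5: alpha = 0.1. fail to reject H0.

n_eff = 10, pos = 4, neg = 6, p = 0.753906, fail to reject H0.


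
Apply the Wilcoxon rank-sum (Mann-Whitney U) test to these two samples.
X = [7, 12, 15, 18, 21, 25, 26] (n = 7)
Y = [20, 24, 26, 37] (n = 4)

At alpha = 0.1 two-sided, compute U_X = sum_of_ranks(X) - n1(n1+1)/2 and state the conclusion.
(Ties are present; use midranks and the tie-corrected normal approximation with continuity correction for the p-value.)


Step 1: Combine and sort all 11 observations; assign midranks.
sorted (value, group): (7,X), (12,X), (15,X), (18,X), (20,Y), (21,X), (24,Y), (25,X), (26,X), (26,Y), (37,Y)
ranks: 7->1, 12->2, 15->3, 18->4, 20->5, 21->6, 24->7, 25->8, 26->9.5, 26->9.5, 37->11
Step 2: Rank sum for X: R1 = 1 + 2 + 3 + 4 + 6 + 8 + 9.5 = 33.5.
Step 3: U_X = R1 - n1(n1+1)/2 = 33.5 - 7*8/2 = 33.5 - 28 = 5.5.
       U_Y = n1*n2 - U_X = 28 - 5.5 = 22.5.
Step 4: Ties are present, so use the tie-corrected normal approximation (with continuity correction) for the p-value.
Step 5: p-value = 0.129695; compare to alpha = 0.1. fail to reject H0.

U_X = 5.5, p = 0.129695, fail to reject H0 at alpha = 0.1.


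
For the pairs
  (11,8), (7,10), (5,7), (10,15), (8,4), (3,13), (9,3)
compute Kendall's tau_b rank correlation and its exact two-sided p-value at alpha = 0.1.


Step 1: Enumerate the 21 unordered pairs (i,j) with i<j and classify each by sign(x_j-x_i) * sign(y_j-y_i).
  (1,2):dx=-4,dy=+2->D; (1,3):dx=-6,dy=-1->C; (1,4):dx=-1,dy=+7->D; (1,5):dx=-3,dy=-4->C
  (1,6):dx=-8,dy=+5->D; (1,7):dx=-2,dy=-5->C; (2,3):dx=-2,dy=-3->C; (2,4):dx=+3,dy=+5->C
  (2,5):dx=+1,dy=-6->D; (2,6):dx=-4,dy=+3->D; (2,7):dx=+2,dy=-7->D; (3,4):dx=+5,dy=+8->C
  (3,5):dx=+3,dy=-3->D; (3,6):dx=-2,dy=+6->D; (3,7):dx=+4,dy=-4->D; (4,5):dx=-2,dy=-11->C
  (4,6):dx=-7,dy=-2->C; (4,7):dx=-1,dy=-12->C; (5,6):dx=-5,dy=+9->D; (5,7):dx=+1,dy=-1->D
  (6,7):dx=+6,dy=-10->D
Step 2: C = 9, D = 12, total pairs = 21.
Step 3: tau = (C - D)/(n(n-1)/2) = (9 - 12)/21 = -0.142857.
Step 4: Exact two-sided p-value (enumerate n! = 5040 permutations of y under H0): p = 0.772619.
Step 5: alpha = 0.1. fail to reject H0.

tau_b = -0.1429 (C=9, D=12), p = 0.772619, fail to reject H0.


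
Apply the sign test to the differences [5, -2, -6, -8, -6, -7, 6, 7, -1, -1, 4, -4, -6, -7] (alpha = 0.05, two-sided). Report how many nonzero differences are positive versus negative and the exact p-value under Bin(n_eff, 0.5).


Step 1: Discard zero differences. Original n = 14; n_eff = number of nonzero differences = 14.
Nonzero differences (with sign): +5, -2, -6, -8, -6, -7, +6, +7, -1, -1, +4, -4, -6, -7
Step 2: Count signs: positive = 4, negative = 10.
Step 3: Under H0: P(positive) = 0.5, so the number of positives S ~ Bin(14, 0.5).
Step 4: Two-sided exact p-value = sum of Bin(14,0.5) probabilities at or below the observed probability = 0.179565.
Step 5: alpha = 0.05. fail to reject H0.

n_eff = 14, pos = 4, neg = 10, p = 0.179565, fail to reject H0.


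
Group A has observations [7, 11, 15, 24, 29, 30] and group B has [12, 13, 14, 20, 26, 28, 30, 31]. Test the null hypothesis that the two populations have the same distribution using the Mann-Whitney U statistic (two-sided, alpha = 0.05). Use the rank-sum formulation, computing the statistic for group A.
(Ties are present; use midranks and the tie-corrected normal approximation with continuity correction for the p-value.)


Step 1: Combine and sort all 14 observations; assign midranks.
sorted (value, group): (7,X), (11,X), (12,Y), (13,Y), (14,Y), (15,X), (20,Y), (24,X), (26,Y), (28,Y), (29,X), (30,X), (30,Y), (31,Y)
ranks: 7->1, 11->2, 12->3, 13->4, 14->5, 15->6, 20->7, 24->8, 26->9, 28->10, 29->11, 30->12.5, 30->12.5, 31->14
Step 2: Rank sum for X: R1 = 1 + 2 + 6 + 8 + 11 + 12.5 = 40.5.
Step 3: U_X = R1 - n1(n1+1)/2 = 40.5 - 6*7/2 = 40.5 - 21 = 19.5.
       U_Y = n1*n2 - U_X = 48 - 19.5 = 28.5.
Step 4: Ties are present, so use the tie-corrected normal approximation (with continuity correction) for the p-value.
Step 5: p-value = 0.605180; compare to alpha = 0.05. fail to reject H0.

U_X = 19.5, p = 0.605180, fail to reject H0 at alpha = 0.05.


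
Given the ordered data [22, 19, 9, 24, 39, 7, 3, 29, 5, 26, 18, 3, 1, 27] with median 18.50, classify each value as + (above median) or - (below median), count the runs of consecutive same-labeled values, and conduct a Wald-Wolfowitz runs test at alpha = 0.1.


Step 1: Compute median = 18.50; label A = above, B = below.
Labels in order: AABAABBABABBBA  (n_A = 7, n_B = 7)
Step 2: Count runs R = 9.
Step 3: Under H0 (random ordering), E[R] = 2*n_A*n_B/(n_A+n_B) + 1 = 2*7*7/14 + 1 = 8.0000.
        Var[R] = 2*n_A*n_B*(2*n_A*n_B - n_A - n_B) / ((n_A+n_B)^2 * (n_A+n_B-1)) = 8232/2548 = 3.2308.
        SD[R] = 1.7974.
Step 4: Continuity-corrected z = (R - 0.5 - E[R]) / SD[R] = (9 - 0.5 - 8.0000) / 1.7974 = 0.2782.
Step 5: Two-sided p-value via normal approximation = 2*(1 - Phi(|z|)) = 0.780879.
Step 6: alpha = 0.1. fail to reject H0.

R = 9, z = 0.2782, p = 0.780879, fail to reject H0.


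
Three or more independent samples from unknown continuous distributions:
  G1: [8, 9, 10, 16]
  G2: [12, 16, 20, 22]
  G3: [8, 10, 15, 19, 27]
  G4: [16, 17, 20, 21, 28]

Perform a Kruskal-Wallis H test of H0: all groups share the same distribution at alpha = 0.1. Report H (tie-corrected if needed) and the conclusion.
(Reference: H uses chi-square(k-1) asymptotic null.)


Step 1: Combine all N = 18 observations and assign midranks.
sorted (value, group, rank): (8,G1,1.5), (8,G3,1.5), (9,G1,3), (10,G1,4.5), (10,G3,4.5), (12,G2,6), (15,G3,7), (16,G1,9), (16,G2,9), (16,G4,9), (17,G4,11), (19,G3,12), (20,G2,13.5), (20,G4,13.5), (21,G4,15), (22,G2,16), (27,G3,17), (28,G4,18)
Step 2: Sum ranks within each group.
R_1 = 18 (n_1 = 4)
R_2 = 44.5 (n_2 = 4)
R_3 = 42 (n_3 = 5)
R_4 = 66.5 (n_4 = 5)
Step 3: H = 12/(N(N+1)) * sum(R_i^2/n_i) - 3(N+1)
     = 12/(18*19) * (18^2/4 + 44.5^2/4 + 42^2/5 + 66.5^2/5) - 3*19
     = 0.035088 * 1813.31 - 57
     = 6.625000.
Step 4: Ties present; correction factor C = 1 - 42/(18^3 - 18) = 0.992776. Corrected H = 6.625000 / 0.992776 = 6.673207.
Step 5: Under H0, H ~ chi^2(3); p-value = 0.083076.
Step 6: alpha = 0.1. reject H0.

H = 6.6732, df = 3, p = 0.083076, reject H0.


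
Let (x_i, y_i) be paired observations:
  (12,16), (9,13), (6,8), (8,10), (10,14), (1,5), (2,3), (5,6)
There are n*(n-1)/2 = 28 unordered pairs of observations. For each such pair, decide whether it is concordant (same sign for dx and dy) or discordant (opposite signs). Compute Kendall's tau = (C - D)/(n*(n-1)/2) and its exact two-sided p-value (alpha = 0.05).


Step 1: Enumerate the 28 unordered pairs (i,j) with i<j and classify each by sign(x_j-x_i) * sign(y_j-y_i).
  (1,2):dx=-3,dy=-3->C; (1,3):dx=-6,dy=-8->C; (1,4):dx=-4,dy=-6->C; (1,5):dx=-2,dy=-2->C
  (1,6):dx=-11,dy=-11->C; (1,7):dx=-10,dy=-13->C; (1,8):dx=-7,dy=-10->C; (2,3):dx=-3,dy=-5->C
  (2,4):dx=-1,dy=-3->C; (2,5):dx=+1,dy=+1->C; (2,6):dx=-8,dy=-8->C; (2,7):dx=-7,dy=-10->C
  (2,8):dx=-4,dy=-7->C; (3,4):dx=+2,dy=+2->C; (3,5):dx=+4,dy=+6->C; (3,6):dx=-5,dy=-3->C
  (3,7):dx=-4,dy=-5->C; (3,8):dx=-1,dy=-2->C; (4,5):dx=+2,dy=+4->C; (4,6):dx=-7,dy=-5->C
  (4,7):dx=-6,dy=-7->C; (4,8):dx=-3,dy=-4->C; (5,6):dx=-9,dy=-9->C; (5,7):dx=-8,dy=-11->C
  (5,8):dx=-5,dy=-8->C; (6,7):dx=+1,dy=-2->D; (6,8):dx=+4,dy=+1->C; (7,8):dx=+3,dy=+3->C
Step 2: C = 27, D = 1, total pairs = 28.
Step 3: tau = (C - D)/(n(n-1)/2) = (27 - 1)/28 = 0.928571.
Step 4: Exact two-sided p-value (enumerate n! = 40320 permutations of y under H0): p = 0.000397.
Step 5: alpha = 0.05. reject H0.

tau_b = 0.9286 (C=27, D=1), p = 0.000397, reject H0.


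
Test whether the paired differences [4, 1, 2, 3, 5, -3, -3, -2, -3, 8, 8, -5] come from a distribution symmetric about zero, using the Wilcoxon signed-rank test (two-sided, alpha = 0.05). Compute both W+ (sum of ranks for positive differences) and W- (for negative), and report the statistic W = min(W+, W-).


Step 1: Drop any zero differences (none here) and take |d_i|.
|d| = [4, 1, 2, 3, 5, 3, 3, 2, 3, 8, 8, 5]
Step 2: Midrank |d_i| (ties get averaged ranks).
ranks: |4|->8, |1|->1, |2|->2.5, |3|->5.5, |5|->9.5, |3|->5.5, |3|->5.5, |2|->2.5, |3|->5.5, |8|->11.5, |8|->11.5, |5|->9.5
Step 3: Attach original signs; sum ranks with positive sign and with negative sign.
W+ = 8 + 1 + 2.5 + 5.5 + 9.5 + 11.5 + 11.5 = 49.5
W- = 5.5 + 5.5 + 2.5 + 5.5 + 9.5 = 28.5
(Check: W+ + W- = 78 should equal n(n+1)/2 = 78.)
Step 4: Test statistic W = min(W+, W-) = 28.5.
Step 5: Ties in |d|, so use the tie-corrected normal approximation.
        E[W] = n(n+1)/4 = 12*13/4 = 39.
        Tie groups: |d|=2 (t=2), |d|=3 (t=4), |d|=5 (t=2), |d|=8 (t=2); sum(t^3 - t) = 78.
        Var[W] = n(n+1)(2n+1)/24 - sum(t^3-t)/48 = 3900/24 - 78/48 = 160.875.
        z = (W - E[W]) / sqrt(Var[W]) = (28.5 - 39) / 12.6837 = -0.8278.
        Two-sided p = 2*Phi(z) = 0.407763.
Step 6: alpha = 0.05. fail to reject H0.

W+ = 49.5, W- = 28.5, W = min = 28.5, p = 0.407763, fail to reject H0.


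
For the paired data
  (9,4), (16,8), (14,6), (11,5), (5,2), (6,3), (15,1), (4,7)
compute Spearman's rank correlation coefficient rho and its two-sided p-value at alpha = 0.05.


Step 1: Rank x and y separately (midranks; no ties here).
rank(x): 9->4, 16->8, 14->6, 11->5, 5->2, 6->3, 15->7, 4->1
rank(y): 4->4, 8->8, 6->6, 5->5, 2->2, 3->3, 1->1, 7->7
Step 2: d_i = R_x(i) - R_y(i); compute d_i^2.
  (4-4)^2=0, (8-8)^2=0, (6-6)^2=0, (5-5)^2=0, (2-2)^2=0, (3-3)^2=0, (7-1)^2=36, (1-7)^2=36
sum(d^2) = 72.
Step 3: rho = 1 - 6*72 / (8*(8^2 - 1)) = 1 - 432/504 = 0.142857.
Step 4: Under H0, t = rho * sqrt((n-2)/(1-rho^2)) = 0.3536 ~ t(6).
Step 5: Two-sided p-value from the t-distribution with 6 df = 0.735765.
Step 6: alpha = 0.05. fail to reject H0.

rho = 0.1429, p = 0.735765, fail to reject H0 at alpha = 0.05.


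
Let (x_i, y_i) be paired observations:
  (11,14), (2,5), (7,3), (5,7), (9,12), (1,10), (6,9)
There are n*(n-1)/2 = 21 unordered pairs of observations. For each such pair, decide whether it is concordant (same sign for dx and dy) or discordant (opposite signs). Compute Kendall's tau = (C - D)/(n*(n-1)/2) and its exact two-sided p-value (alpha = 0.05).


Step 1: Enumerate the 21 unordered pairs (i,j) with i<j and classify each by sign(x_j-x_i) * sign(y_j-y_i).
  (1,2):dx=-9,dy=-9->C; (1,3):dx=-4,dy=-11->C; (1,4):dx=-6,dy=-7->C; (1,5):dx=-2,dy=-2->C
  (1,6):dx=-10,dy=-4->C; (1,7):dx=-5,dy=-5->C; (2,3):dx=+5,dy=-2->D; (2,4):dx=+3,dy=+2->C
  (2,5):dx=+7,dy=+7->C; (2,6):dx=-1,dy=+5->D; (2,7):dx=+4,dy=+4->C; (3,4):dx=-2,dy=+4->D
  (3,5):dx=+2,dy=+9->C; (3,6):dx=-6,dy=+7->D; (3,7):dx=-1,dy=+6->D; (4,5):dx=+4,dy=+5->C
  (4,6):dx=-4,dy=+3->D; (4,7):dx=+1,dy=+2->C; (5,6):dx=-8,dy=-2->C; (5,7):dx=-3,dy=-3->C
  (6,7):dx=+5,dy=-1->D
Step 2: C = 14, D = 7, total pairs = 21.
Step 3: tau = (C - D)/(n(n-1)/2) = (14 - 7)/21 = 0.333333.
Step 4: Exact two-sided p-value (enumerate n! = 5040 permutations of y under H0): p = 0.381349.
Step 5: alpha = 0.05. fail to reject H0.

tau_b = 0.3333 (C=14, D=7), p = 0.381349, fail to reject H0.


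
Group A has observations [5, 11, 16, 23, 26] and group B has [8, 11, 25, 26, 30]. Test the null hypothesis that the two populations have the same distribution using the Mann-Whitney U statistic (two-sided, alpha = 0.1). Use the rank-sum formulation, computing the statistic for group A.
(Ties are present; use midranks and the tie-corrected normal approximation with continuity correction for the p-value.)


Step 1: Combine and sort all 10 observations; assign midranks.
sorted (value, group): (5,X), (8,Y), (11,X), (11,Y), (16,X), (23,X), (25,Y), (26,X), (26,Y), (30,Y)
ranks: 5->1, 8->2, 11->3.5, 11->3.5, 16->5, 23->6, 25->7, 26->8.5, 26->8.5, 30->10
Step 2: Rank sum for X: R1 = 1 + 3.5 + 5 + 6 + 8.5 = 24.
Step 3: U_X = R1 - n1(n1+1)/2 = 24 - 5*6/2 = 24 - 15 = 9.
       U_Y = n1*n2 - U_X = 25 - 9 = 16.
Step 4: Ties are present, so use the tie-corrected normal approximation (with continuity correction) for the p-value.
Step 5: p-value = 0.528359; compare to alpha = 0.1. fail to reject H0.

U_X = 9, p = 0.528359, fail to reject H0 at alpha = 0.1.


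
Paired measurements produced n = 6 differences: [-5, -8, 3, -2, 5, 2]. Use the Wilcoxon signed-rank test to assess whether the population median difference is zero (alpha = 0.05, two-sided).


Step 1: Drop any zero differences (none here) and take |d_i|.
|d| = [5, 8, 3, 2, 5, 2]
Step 2: Midrank |d_i| (ties get averaged ranks).
ranks: |5|->4.5, |8|->6, |3|->3, |2|->1.5, |5|->4.5, |2|->1.5
Step 3: Attach original signs; sum ranks with positive sign and with negative sign.
W+ = 3 + 4.5 + 1.5 = 9
W- = 4.5 + 6 + 1.5 = 12
(Check: W+ + W- = 21 should equal n(n+1)/2 = 21.)
Step 4: Test statistic W = min(W+, W-) = 9.
Step 5: Ties in |d|, so use the tie-corrected normal approximation.
        E[W] = n(n+1)/4 = 6*7/4 = 10.5.
        Tie groups: |d|=2 (t=2), |d|=5 (t=2); sum(t^3 - t) = 12.
        Var[W] = n(n+1)(2n+1)/24 - sum(t^3-t)/48 = 546/24 - 12/48 = 22.5.
        z = (W - E[W]) / sqrt(Var[W]) = (9 - 10.5) / 4.7434 = -0.3162.
        Two-sided p = 2*Phi(z) = 0.751830.
Step 6: alpha = 0.05. fail to reject H0.

W+ = 9, W- = 12, W = min = 9, p = 0.751830, fail to reject H0.


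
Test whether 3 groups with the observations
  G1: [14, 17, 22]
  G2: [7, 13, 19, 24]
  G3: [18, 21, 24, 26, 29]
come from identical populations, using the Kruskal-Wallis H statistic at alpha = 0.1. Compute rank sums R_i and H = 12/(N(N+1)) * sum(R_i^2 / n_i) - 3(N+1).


Step 1: Combine all N = 12 observations and assign midranks.
sorted (value, group, rank): (7,G2,1), (13,G2,2), (14,G1,3), (17,G1,4), (18,G3,5), (19,G2,6), (21,G3,7), (22,G1,8), (24,G2,9.5), (24,G3,9.5), (26,G3,11), (29,G3,12)
Step 2: Sum ranks within each group.
R_1 = 15 (n_1 = 3)
R_2 = 18.5 (n_2 = 4)
R_3 = 44.5 (n_3 = 5)
Step 3: H = 12/(N(N+1)) * sum(R_i^2/n_i) - 3(N+1)
     = 12/(12*13) * (15^2/3 + 18.5^2/4 + 44.5^2/5) - 3*13
     = 0.076923 * 556.612 - 39
     = 3.816346.
Step 4: Ties present; correction factor C = 1 - 6/(12^3 - 12) = 0.996503. Corrected H = 3.816346 / 0.996503 = 3.829737.
Step 5: Under H0, H ~ chi^2(2); p-value = 0.147361.
Step 6: alpha = 0.1. fail to reject H0.

H = 3.8297, df = 2, p = 0.147361, fail to reject H0.


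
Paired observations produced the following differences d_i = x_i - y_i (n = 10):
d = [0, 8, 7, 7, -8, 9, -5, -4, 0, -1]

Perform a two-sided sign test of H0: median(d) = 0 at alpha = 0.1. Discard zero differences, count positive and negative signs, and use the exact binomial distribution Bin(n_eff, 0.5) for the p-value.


Step 1: Discard zero differences. Original n = 10; n_eff = number of nonzero differences = 8.
Nonzero differences (with sign): +8, +7, +7, -8, +9, -5, -4, -1
Step 2: Count signs: positive = 4, negative = 4.
Step 3: Under H0: P(positive) = 0.5, so the number of positives S ~ Bin(8, 0.5).
Step 4: Two-sided exact p-value = sum of Bin(8,0.5) probabilities at or below the observed probability = 1.000000.
Step 5: alpha = 0.1. fail to reject H0.

n_eff = 8, pos = 4, neg = 4, p = 1.000000, fail to reject H0.


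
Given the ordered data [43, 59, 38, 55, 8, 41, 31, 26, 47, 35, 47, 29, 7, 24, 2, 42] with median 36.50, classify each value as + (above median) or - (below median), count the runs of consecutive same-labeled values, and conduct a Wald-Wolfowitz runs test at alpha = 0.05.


Step 1: Compute median = 36.50; label A = above, B = below.
Labels in order: AAAABABBABABBBBA  (n_A = 8, n_B = 8)
Step 2: Count runs R = 9.
Step 3: Under H0 (random ordering), E[R] = 2*n_A*n_B/(n_A+n_B) + 1 = 2*8*8/16 + 1 = 9.0000.
        Var[R] = 2*n_A*n_B*(2*n_A*n_B - n_A - n_B) / ((n_A+n_B)^2 * (n_A+n_B-1)) = 14336/3840 = 3.7333.
        SD[R] = 1.9322.
Step 4: R = E[R], so z = 0 with no continuity correction.
Step 5: Two-sided p-value via normal approximation = 2*(1 - Phi(|z|)) = 1.000000.
Step 6: alpha = 0.05. fail to reject H0.

R = 9, z = 0.0000, p = 1.000000, fail to reject H0.


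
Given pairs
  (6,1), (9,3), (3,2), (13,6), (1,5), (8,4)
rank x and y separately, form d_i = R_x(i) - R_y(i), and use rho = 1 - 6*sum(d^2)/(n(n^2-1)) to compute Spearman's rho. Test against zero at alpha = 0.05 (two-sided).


Step 1: Rank x and y separately (midranks; no ties here).
rank(x): 6->3, 9->5, 3->2, 13->6, 1->1, 8->4
rank(y): 1->1, 3->3, 2->2, 6->6, 5->5, 4->4
Step 2: d_i = R_x(i) - R_y(i); compute d_i^2.
  (3-1)^2=4, (5-3)^2=4, (2-2)^2=0, (6-6)^2=0, (1-5)^2=16, (4-4)^2=0
sum(d^2) = 24.
Step 3: rho = 1 - 6*24 / (6*(6^2 - 1)) = 1 - 144/210 = 0.314286.
Step 4: Under H0, t = rho * sqrt((n-2)/(1-rho^2)) = 0.6621 ~ t(4).
Step 5: Two-sided p-value from the t-distribution with 4 df = 0.544093.
Step 6: alpha = 0.05. fail to reject H0.

rho = 0.3143, p = 0.544093, fail to reject H0 at alpha = 0.05.


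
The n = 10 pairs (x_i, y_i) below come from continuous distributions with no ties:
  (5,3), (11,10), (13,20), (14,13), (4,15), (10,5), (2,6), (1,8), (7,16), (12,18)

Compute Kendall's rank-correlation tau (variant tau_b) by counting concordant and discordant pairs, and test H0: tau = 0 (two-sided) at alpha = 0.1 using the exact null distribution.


Step 1: Enumerate the 45 unordered pairs (i,j) with i<j and classify each by sign(x_j-x_i) * sign(y_j-y_i).
  (1,2):dx=+6,dy=+7->C; (1,3):dx=+8,dy=+17->C; (1,4):dx=+9,dy=+10->C; (1,5):dx=-1,dy=+12->D
  (1,6):dx=+5,dy=+2->C; (1,7):dx=-3,dy=+3->D; (1,8):dx=-4,dy=+5->D; (1,9):dx=+2,dy=+13->C
  (1,10):dx=+7,dy=+15->C; (2,3):dx=+2,dy=+10->C; (2,4):dx=+3,dy=+3->C; (2,5):dx=-7,dy=+5->D
  (2,6):dx=-1,dy=-5->C; (2,7):dx=-9,dy=-4->C; (2,8):dx=-10,dy=-2->C; (2,9):dx=-4,dy=+6->D
  (2,10):dx=+1,dy=+8->C; (3,4):dx=+1,dy=-7->D; (3,5):dx=-9,dy=-5->C; (3,6):dx=-3,dy=-15->C
  (3,7):dx=-11,dy=-14->C; (3,8):dx=-12,dy=-12->C; (3,9):dx=-6,dy=-4->C; (3,10):dx=-1,dy=-2->C
  (4,5):dx=-10,dy=+2->D; (4,6):dx=-4,dy=-8->C; (4,7):dx=-12,dy=-7->C; (4,8):dx=-13,dy=-5->C
  (4,9):dx=-7,dy=+3->D; (4,10):dx=-2,dy=+5->D; (5,6):dx=+6,dy=-10->D; (5,7):dx=-2,dy=-9->C
  (5,8):dx=-3,dy=-7->C; (5,9):dx=+3,dy=+1->C; (5,10):dx=+8,dy=+3->C; (6,7):dx=-8,dy=+1->D
  (6,8):dx=-9,dy=+3->D; (6,9):dx=-3,dy=+11->D; (6,10):dx=+2,dy=+13->C; (7,8):dx=-1,dy=+2->D
  (7,9):dx=+5,dy=+10->C; (7,10):dx=+10,dy=+12->C; (8,9):dx=+6,dy=+8->C; (8,10):dx=+11,dy=+10->C
  (9,10):dx=+5,dy=+2->C
Step 2: C = 31, D = 14, total pairs = 45.
Step 3: tau = (C - D)/(n(n-1)/2) = (31 - 14)/45 = 0.377778.
Step 4: Exact two-sided p-value (enumerate n! = 3628800 permutations of y under H0): p = 0.155742.
Step 5: alpha = 0.1. fail to reject H0.

tau_b = 0.3778 (C=31, D=14), p = 0.155742, fail to reject H0.
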